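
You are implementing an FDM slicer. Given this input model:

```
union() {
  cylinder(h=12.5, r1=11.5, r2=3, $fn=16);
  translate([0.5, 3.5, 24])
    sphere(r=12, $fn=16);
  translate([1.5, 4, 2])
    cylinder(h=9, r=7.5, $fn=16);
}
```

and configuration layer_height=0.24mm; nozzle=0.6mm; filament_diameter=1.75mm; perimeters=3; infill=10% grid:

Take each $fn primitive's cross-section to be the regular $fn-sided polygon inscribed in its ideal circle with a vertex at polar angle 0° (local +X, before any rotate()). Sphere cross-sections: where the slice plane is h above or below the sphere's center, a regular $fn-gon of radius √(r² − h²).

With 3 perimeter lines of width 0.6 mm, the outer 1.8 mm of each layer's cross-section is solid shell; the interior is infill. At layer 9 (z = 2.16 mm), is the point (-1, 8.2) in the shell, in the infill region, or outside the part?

At z = 2.16 mm: the cone contributes a regular 16-gon of circumradius 10.031 (interpolated between r1=11.5 and r2=3 at t=0.173); the sphere at (0.5, 3.5) is absent (|z−center|=21.840 > r=12); the cylinder at (1.5, 4): section is a regular 16-gon, circumradius r=7.5; Taking the union: the regions partially overlap (shared area 153.53 mm²), so overlapping operands fuse into one piece — 1 connected region. Overall, the cross-section is a single solid region. The nearest boundary edge runs (-3.80, 9.30)→(-1.37, 10.93); distance from the point to it = 2.47 mm. The point is inside the cross-section and 2.47 mm from the nearest boundary — more than the 1.8 mm shell width (3 × 0.6), so it's in the infill interior.

infill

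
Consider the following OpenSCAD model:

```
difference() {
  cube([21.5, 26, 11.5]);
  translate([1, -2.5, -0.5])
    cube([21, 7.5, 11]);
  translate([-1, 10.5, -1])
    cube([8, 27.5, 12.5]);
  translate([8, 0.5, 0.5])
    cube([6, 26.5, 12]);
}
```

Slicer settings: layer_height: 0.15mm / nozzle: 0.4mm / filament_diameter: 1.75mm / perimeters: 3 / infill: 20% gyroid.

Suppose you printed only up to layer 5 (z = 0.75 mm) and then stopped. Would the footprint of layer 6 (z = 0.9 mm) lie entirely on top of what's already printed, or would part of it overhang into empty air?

Compare the two slices. At z = 0.75: the 21.5×26 cube contributes its full rectangle (area 559.00 mm²); the 21×7.5 cube at (1, -2.5) contributes its full rectangle (area 157.50 mm²); the cube at (-1, 10.5) is present — its section is the full 8×27.5 rectangle (area 220.00 mm²); the 6×26.5 cube at (8, 0.5) contributes its full rectangle (area 159.00 mm²); Subtracting the remaining from the first: starting from the 21.5×26 cube (559.00 mm²), the 21×7.5 cube at (1, -2.5) partially overlaps it — only the 102.50 mm² overlap (of its 157.50 mm²) is removed, clipping the outline; the 8×27.5 cube at (-1, 10.5) partially overlaps it — only the 108.50 mm² overlap (of its 220.00 mm²) is removed, clipping the outline; the 6×26.5 cube at (8, 0.5) partially overlaps it — only the 126.00 mm² overlap (of its 159.00 mm²) is removed, clipping the outline — area = 222.00 mm². At z = 0.9: the cube (footprint 21.5×26) is included at this height (area 559.00 mm²); the cube at (1, -2.5) is present — its section is the full 21×7.5 rectangle (area 157.50 mm²); the cube at (-1, 10.5) (footprint 8×27.5) is included at this height (area 220.00 mm²); the cube at (8, 0.5) (footprint 6×26.5) is included at this height (area 159.00 mm²); Taking the first minus the rest: starting from the 21.5×26 cube (559.00 mm²), the 21×7.5 cube at (1, -2.5) partially overlaps it — only the 102.50 mm² overlap (of its 157.50 mm²) is removed, clipping the outline; the 8×27.5 cube at (-1, 10.5) partially overlaps it — only the 108.50 mm² overlap (of its 220.00 mm²) is removed, clipping the outline; the 6×26.5 cube at (8, 0.5) partially overlaps it — only the 126.00 mm² overlap (of its 159.00 mm²) is removed, clipping the outline — area = 222.00 mm². Checking containment: the cross-section at z = 0.9 is a subset of the cross-section at z = 0.75.

entirely on top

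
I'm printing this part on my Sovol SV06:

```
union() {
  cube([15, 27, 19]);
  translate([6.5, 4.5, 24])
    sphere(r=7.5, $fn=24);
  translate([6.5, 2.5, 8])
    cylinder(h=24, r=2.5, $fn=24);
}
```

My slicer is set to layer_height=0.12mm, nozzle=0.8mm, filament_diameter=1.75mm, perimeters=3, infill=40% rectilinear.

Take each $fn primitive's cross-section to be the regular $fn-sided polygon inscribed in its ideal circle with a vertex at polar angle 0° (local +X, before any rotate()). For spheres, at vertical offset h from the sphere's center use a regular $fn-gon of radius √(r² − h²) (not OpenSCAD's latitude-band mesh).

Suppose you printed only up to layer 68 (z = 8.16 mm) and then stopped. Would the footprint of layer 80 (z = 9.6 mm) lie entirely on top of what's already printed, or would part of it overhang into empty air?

entirely on top

Compare the two slices. At z = 8.16: the cube (footprint 15×27) is included at this height (area 405.00 mm²); the sphere at (6.5, 4.5) is absent (|z−center|=15.840 > r=7.5); the r=2.5 cylinder at (6.5, 2.5) gives a regular 24-gon of circumradius 2.5 (constant along its height) (area = (24/2)·2.500²·sin(360°/24) = 19.41 mm²); Merging all regions: the r=2.5 cylinder at (6.5, 2.5) lies entirely inside the 15×27 cube, so the union is just the 15×27 cube — area = 405.00 mm². At z = 9.6: the cube (footprint 15×27) is included at this height (area 405.00 mm²); the sphere at (6.5, 4.5) is not intersected at this z (|z−center|=14.400 > r=7.5); the cylinder at (6.5, 2.5): section is a regular 24-gon, circumradius r=2.5 (area = (24/2)·2.500²·sin(360°/24) = 19.41 mm²); Taking the union: the r=2.5 cylinder at (6.5, 2.5) lies entirely inside the 15×27 cube, so the union is just the 15×27 cube — area = 405.00 mm². Checking containment: the cross-section at z = 9.6 is a subset of the cross-section at z = 8.16.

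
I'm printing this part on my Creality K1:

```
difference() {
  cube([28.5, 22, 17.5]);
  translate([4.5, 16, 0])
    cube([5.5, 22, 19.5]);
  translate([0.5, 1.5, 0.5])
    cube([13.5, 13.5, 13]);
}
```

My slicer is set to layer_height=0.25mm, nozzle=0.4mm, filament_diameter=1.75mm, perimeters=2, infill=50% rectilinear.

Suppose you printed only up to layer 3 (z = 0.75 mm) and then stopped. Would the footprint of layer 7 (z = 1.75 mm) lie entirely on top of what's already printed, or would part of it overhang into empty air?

entirely on top

Compare the two slices. At z = 0.75: the 28.5×22 cube contributes its full rectangle (area 627.00 mm²); the cube at (4.5, 16) (footprint 5.5×22) is included at this height (area 121.00 mm²); the cube at (0.5, 1.5) (footprint 13.5×13.5) is included at this height (area 182.25 mm²); After the difference (first − rest): starting from the 28.5×22 cube (627.00 mm²), the 5.5×22 cube at (4.5, 16) partially overlaps it — only the 33.00 mm² overlap (of its 121.00 mm²) is removed, clipping the outline; the 13.5×13.5 cube at (0.5, 1.5) lies wholly inside it (removes its full 182.25 mm² and its 54.00 mm outline becomes a hole wall) — area = 411.75 mm². At z = 1.75: the cube is present — its section is the full 28.5×22 rectangle (area 627.00 mm²); the cube at (4.5, 16) (footprint 5.5×22) is included at this height (area 121.00 mm²); the cube at (0.5, 1.5) is present — its section is the full 13.5×13.5 rectangle (area 182.25 mm²); After the difference (first − rest): starting from the 28.5×22 cube (627.00 mm²), the 5.5×22 cube at (4.5, 16) partially overlaps it — only the 33.00 mm² overlap (of its 121.00 mm²) is removed, clipping the outline; the 13.5×13.5 cube at (0.5, 1.5) lies wholly inside it (removes its full 182.25 mm² and its 54.00 mm outline becomes a hole wall) — area = 411.75 mm². Checking containment: the cross-section at z = 1.75 is a subset of the cross-section at z = 0.75.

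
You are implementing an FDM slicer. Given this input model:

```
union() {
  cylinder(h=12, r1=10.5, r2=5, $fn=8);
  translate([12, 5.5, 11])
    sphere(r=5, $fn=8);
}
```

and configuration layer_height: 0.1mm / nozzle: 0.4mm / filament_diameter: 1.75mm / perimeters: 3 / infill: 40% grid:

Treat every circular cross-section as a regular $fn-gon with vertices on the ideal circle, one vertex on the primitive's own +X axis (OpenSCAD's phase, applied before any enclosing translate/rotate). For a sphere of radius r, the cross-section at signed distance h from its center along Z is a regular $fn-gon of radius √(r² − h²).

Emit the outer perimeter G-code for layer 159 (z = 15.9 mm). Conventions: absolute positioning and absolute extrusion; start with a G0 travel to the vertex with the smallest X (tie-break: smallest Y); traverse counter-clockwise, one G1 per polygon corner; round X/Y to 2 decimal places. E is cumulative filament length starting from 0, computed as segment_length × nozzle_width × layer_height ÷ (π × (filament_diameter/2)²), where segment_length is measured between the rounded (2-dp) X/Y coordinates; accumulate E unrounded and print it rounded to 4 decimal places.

G0 X11.01 Y5.50 Z15.90
G1 X11.30 Y4.80 E0.0126
G1 X12.00 Y4.51 E0.0252
G1 X12.70 Y4.80 E0.0378
G1 X12.99 Y5.50 E0.0504
G1 X12.70 Y6.20 E0.0630
G1 X12.00 Y6.49 E0.0756
G1 X11.30 Y6.20 E0.0882
G1 X11.01 Y5.50 E0.1008

At z = 15.9 mm: the cone is not intersected at this z (z outside [0, 12]); the sphere at (12, 5.5): section is a regular 8-gon, circumradius = √(r²−h²) = √(5²−4.9²) = 0.995; Merging all regions: only the r=5 sphere at (12, 5.5) is present, so the union is just that shape — 1 connected region. The outline is a single polygon with 8 vertices. Extrusion per mm of travel: 0.4 × 0.1 / (π × 0.875²) = 0.016630. Accumulating E over each segment gives final E = 0.1008.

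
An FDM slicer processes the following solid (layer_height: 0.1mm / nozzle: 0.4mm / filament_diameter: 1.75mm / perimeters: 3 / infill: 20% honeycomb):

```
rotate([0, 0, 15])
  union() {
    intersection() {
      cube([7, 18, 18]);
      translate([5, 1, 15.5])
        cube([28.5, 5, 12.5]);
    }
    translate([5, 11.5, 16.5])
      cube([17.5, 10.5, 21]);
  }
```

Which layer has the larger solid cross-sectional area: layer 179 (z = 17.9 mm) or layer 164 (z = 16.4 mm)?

layer 179 (z = 17.9 mm)

Layer 179 (z = 17.9): the cube (footprint 7×18) is included at this height (area 126.00 mm²); the cube at (5, 1) (footprint 28.5×5) is included at this height (area 142.50 mm²); Keeping only the common overlap: the 28.5×5 cube at (5, 1) partially overlaps the 7×18 cube; clipping to the common part keeps 10.00 mm² — area = 10.00 mm²; the 17.5×10.5 cube at (5, 11.5) contributes its full rectangle (area 183.75 mm²); Merging all regions: the 2 present regions are separate (no shared area or edge), so areas and boundary lengths simply add and each stays a separate island — area = 193.75 mm²; (rotated 15° about Z; rotation is an isometry so areas/perimeters/island counts are preserved). So its area = 193.75 mm². Layer 164 (z = 16.4): the cube (footprint 7×18) is included at this height (area 126.00 mm²); the cube at (5, 1) (footprint 28.5×5) is included at this height (area 142.50 mm²); Keeping only the common overlap: the 28.5×5 cube at (5, 1) partially overlaps the 7×18 cube; clipping to the common part keeps 10.00 mm² — area = 10.00 mm²; the cube at (5, 11.5) is absent (z outside [16.5, 37.5]); Combining (union): only the result so far is present, so the union is just that shape — area = 10.00 mm²; (rotated 15° about Z; rotation is an isometry so areas/perimeters/island counts are preserved). So its area = 10.00 mm². Layer 179 is larger (193.75 vs 10.00 mm²).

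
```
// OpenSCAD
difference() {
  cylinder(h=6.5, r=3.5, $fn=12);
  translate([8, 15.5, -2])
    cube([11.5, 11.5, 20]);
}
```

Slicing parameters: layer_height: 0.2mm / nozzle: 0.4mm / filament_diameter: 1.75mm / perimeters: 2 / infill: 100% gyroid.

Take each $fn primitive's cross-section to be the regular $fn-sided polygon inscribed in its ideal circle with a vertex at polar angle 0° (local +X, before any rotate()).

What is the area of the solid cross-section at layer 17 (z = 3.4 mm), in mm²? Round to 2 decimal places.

36.75 mm²

At z = 3.4 mm: the r=3.5 cylinder gives a regular 12-gon of circumradius 3.5 (constant along its height) (area = (12/2)·3.500²·sin(360°/12) = 36.75 mm²); the cube at (8, 15.5) is present — its section is the full 11.5×11.5 rectangle (area 132.25 mm²); Taking the first minus the rest: starting from the r=3.5 cylinder (36.75 mm²), the 11.5×11.5 cube at (8, 15.5) misses the remaining region (no effect) — area = 36.75 mm². Overall, the cross-section is a single solid region. Net area = 36.75 mm².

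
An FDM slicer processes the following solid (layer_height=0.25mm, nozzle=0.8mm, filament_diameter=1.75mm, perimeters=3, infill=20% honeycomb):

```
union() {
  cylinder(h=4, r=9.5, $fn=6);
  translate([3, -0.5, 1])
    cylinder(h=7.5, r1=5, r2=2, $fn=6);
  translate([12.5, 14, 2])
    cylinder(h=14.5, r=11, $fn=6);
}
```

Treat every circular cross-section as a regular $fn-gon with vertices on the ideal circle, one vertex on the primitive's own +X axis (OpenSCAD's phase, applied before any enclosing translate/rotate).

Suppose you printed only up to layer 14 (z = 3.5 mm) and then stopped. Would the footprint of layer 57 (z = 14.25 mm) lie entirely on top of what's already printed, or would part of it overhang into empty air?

Compare the two slices. At z = 3.5: the r=9.5 cylinder contributes a regular 6-gon of circumradius 9.5 (area = (6/2)·9.500²·sin(360°/6) = 234.48 mm²); the cone at (3, -0.5): at t=0.333 of its height the radius interpolates to r₁+(r₂−r₁)t = 4.000, giving a regular 6-gon of that circumradius (area = (6/2)·4.000²·sin(360°/6) = 41.57 mm²); the r=11 cylinder at (12.5, 14) contributes a regular 6-gon of circumradius 11 (area = (6/2)·11.000²·sin(360°/6) = 314.37 mm²); Taking the union: the regions partially overlap — summed areas 590.41 mm² minus the doubly-counted overlap 41.57 mm² gives 548.84 mm² — area = 548.84 mm². At z = 14.25: the cylinder is not intersected at this z (z outside [0, 4]); the cone at (3, -0.5) is not intersected at this z (z outside [1, 8.5]); the r=11 cylinder at (12.5, 14) gives a regular 6-gon of circumradius 11 (constant along its height) (area = (6/2)·11.000²·sin(360°/6) = 314.37 mm²); Merging all regions: only the r=11 cylinder at (12.5, 14) is present, so the union is just that shape — area = 314.37 mm². Checking containment: the cross-section at z = 14.25 is a subset of the cross-section at z = 3.5.

entirely on top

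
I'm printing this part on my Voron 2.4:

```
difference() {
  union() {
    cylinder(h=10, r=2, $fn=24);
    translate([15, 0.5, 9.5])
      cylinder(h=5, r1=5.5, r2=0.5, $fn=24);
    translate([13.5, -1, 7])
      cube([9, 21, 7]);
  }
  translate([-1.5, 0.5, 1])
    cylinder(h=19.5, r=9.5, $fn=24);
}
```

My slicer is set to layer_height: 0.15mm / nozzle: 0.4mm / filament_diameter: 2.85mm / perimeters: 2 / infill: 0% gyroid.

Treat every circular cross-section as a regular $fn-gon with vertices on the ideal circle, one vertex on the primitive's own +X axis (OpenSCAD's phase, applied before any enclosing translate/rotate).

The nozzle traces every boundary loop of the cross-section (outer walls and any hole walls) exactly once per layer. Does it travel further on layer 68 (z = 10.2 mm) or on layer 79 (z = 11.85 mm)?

Layer 68 (z = 10.2): the cylinder does not reach this height (z outside [0, 10]); the cone at (15, 0.5) (r1=5.5→r2=0.5) has section circumradius 4.800 here — a regular 24-gon (perimeter = 2·24·4.800·sin(180°/24) = 30.07 mm); the 9×21 cube at (13.5, -1) contributes its full rectangle (perimeter 60.00 mm); Taking the union: the regions partially overlap (shared area 34.22 mm²), so the edge portions inside another operand are dropped and the merged outline is re-measured after clipping — boundary = 67.43 mm; the cylinder at (-1.5, 0.5): section is a regular 24-gon, circumradius r=9.5 (perimeter = 2·24·9.500·sin(180°/24) = 59.52 mm); Subtracting the remaining from the first: starting from the result so far, the r=9.5 cylinder at (-1.5, 0.5) misses the remaining region (no effect) — boundary = 67.43 mm. So its perimeter = 67.43 mm. Layer 79 (z = 11.85): the cylinder does not reach this height (z outside [0, 10]); the cone at (15, 0.5) contributes a regular 24-gon of circumradius 3.150 (interpolated between r1=5.5 and r2=0.5 at t=0.470) (perimeter = 2·24·3.150·sin(180°/24) = 19.74 mm); the cube at (13.5, -1) is present — its section is the full 9×21 rectangle (perimeter 60.00 mm); Taking the union: the regions partially overlap (shared area 18.98 mm²), so the edge portions inside another operand are dropped and the merged outline is re-measured after clipping — boundary = 63.16 mm; the r=9.5 cylinder at (-1.5, 0.5) gives a regular 24-gon of circumradius 9.5 (constant along its height) (perimeter = 2·24·9.500·sin(180°/24) = 59.52 mm); Taking the first minus the rest: starting from the result so far, the r=9.5 cylinder at (-1.5, 0.5) misses the remaining region (no effect) — boundary = 63.16 mm. So its perimeter = 63.16 mm. Layer 68 is larger (67.43 vs 63.16 mm).

layer 68 (z = 10.2 mm)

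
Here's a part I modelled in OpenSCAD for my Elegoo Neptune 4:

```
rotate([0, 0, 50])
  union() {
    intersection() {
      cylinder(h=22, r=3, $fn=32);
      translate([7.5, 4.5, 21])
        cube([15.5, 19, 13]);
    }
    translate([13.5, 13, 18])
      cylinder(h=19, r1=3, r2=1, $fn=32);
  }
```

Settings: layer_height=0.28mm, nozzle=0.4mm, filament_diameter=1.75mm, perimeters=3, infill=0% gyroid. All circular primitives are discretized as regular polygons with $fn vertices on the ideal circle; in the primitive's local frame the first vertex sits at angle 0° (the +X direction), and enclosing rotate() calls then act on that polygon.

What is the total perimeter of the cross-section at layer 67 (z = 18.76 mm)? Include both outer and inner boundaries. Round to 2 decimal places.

18.32 mm

At z = 18.76 mm: the r=3 cylinder gives a regular 32-gon of circumradius 3 (constant along its height) (perimeter = 2·32·3.000·sin(180°/32) = 18.82 mm); the cube at (7.5, 4.5) is absent (z outside [21, 34]); Taking the intersection: at least one operand is absent at this height, so nothing remains; the cone at (13.5, 13) (r1=3→r2=1) has section circumradius 2.920 here — a regular 32-gon (perimeter = 2·32·2.920·sin(180°/32) = 18.32 mm); Combining (union): only the cone at (13.5, 13) is present, so the union is just that shape — boundary = 18.32 mm; (whole slice rotated 50° about Z — lengths, areas and connectivity unchanged). Overall, the cross-section is a single solid region. Total boundary length (outer) = 18.32 mm.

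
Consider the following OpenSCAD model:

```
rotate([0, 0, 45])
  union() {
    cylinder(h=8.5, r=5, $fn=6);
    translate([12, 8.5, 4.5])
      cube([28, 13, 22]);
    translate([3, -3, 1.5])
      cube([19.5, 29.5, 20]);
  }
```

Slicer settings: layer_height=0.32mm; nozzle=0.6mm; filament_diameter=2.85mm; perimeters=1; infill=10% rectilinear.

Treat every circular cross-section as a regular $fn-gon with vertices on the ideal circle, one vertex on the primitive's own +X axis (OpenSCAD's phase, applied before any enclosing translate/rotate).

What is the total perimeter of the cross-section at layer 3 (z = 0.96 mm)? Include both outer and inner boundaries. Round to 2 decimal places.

At z = 0.96 mm: the cylinder: section is a regular 6-gon, circumradius r=5 (perimeter = 2·6·5.000·sin(180°/6) = 30.00 mm); the cube at (12, 8.5) does not reach this height (z outside [4.5, 26.5]); the cube at (3, -3) is not intersected at this z (z outside [1.5, 21.5]); Taking the union: only the r=5 cylinder is present, so the union is just that shape — boundary = 30.00 mm; (rotated 45° about Z; rotation is an isometry so areas/perimeters/island counts are preserved). Overall, the cross-section is a single solid region. Total boundary length (outer) = 30.00 mm.

30.00 mm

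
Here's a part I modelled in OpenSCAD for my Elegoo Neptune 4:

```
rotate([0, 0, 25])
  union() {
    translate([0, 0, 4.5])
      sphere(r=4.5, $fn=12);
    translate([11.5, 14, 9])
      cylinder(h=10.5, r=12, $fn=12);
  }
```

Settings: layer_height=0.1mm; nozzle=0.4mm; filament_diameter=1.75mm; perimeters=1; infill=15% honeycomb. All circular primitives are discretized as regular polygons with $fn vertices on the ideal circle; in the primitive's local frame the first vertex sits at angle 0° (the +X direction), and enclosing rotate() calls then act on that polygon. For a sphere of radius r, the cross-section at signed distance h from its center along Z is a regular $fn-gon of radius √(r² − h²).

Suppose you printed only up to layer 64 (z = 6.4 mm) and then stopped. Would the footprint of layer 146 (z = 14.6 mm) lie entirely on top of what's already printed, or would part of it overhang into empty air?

part overhangs

Compare the two slices. At z = 6.4: the r=4.5 sphere slices to a regular 12-gon of circumradius 4.079 (√(r²−h²) with h=1.9 from center) (area = (12/2)·4.079²·sin(360°/12) = 49.92 mm²); the cylinder at (11.5, 14) is absent (z outside [9, 19.5]); Merging all regions: only the r=4.5 sphere is present, so the union is just that shape — area = 49.92 mm²; (rotated 25° about Z; rotation is an isometry so areas/perimeters/island counts are preserved). At z = 14.6: the sphere is absent (|z−center|=10.100 > r=4.5); the r=12 cylinder at (11.5, 14) gives a regular 12-gon of circumradius 12 (constant along its height) (area = (12/2)·12.000²·sin(360°/12) = 432.00 mm²); Taking the union: only the r=12 cylinder at (11.5, 14) is present, so the union is just that shape — area = 432.00 mm²; (whole slice rotated 25° about Z — lengths, areas and connectivity unchanged). Checking containment: at z = 14.6 the cross-section extends beyond the z = 6.4 cross-section by about 432.00 mm².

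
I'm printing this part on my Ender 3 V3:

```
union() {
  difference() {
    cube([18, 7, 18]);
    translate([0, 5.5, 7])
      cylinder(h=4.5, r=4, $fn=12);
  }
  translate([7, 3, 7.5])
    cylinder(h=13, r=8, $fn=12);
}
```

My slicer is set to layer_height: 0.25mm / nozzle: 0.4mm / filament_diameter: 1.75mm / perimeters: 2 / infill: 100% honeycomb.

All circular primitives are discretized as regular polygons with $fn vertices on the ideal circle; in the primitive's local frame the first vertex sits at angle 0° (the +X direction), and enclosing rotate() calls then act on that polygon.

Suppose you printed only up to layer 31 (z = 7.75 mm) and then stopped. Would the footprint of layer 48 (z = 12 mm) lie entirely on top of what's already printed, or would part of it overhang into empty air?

entirely on top

Compare the two slices. At z = 7.75: the cube (footprint 18×7) is included at this height (area 126.00 mm²); the r=4 cylinder at (0, 5.5) gives a regular 12-gon of circumradius 4 (constant along its height) (area = (12/2)·4.000²·sin(360°/12) = 48.00 mm²); Subtracting the remaining from the first: starting from the 18×7 cube (126.00 mm²), the r=4 cylinder at (0, 5.5) partially overlaps it — only the 17.70 mm² overlap (of its 48.00 mm²) is removed, clipping the outline — area = 108.30 mm²; the r=8 cylinder at (7, 3) contributes a regular 12-gon of circumradius 8 (area = (12/2)·8.000²·sin(360°/12) = 192.00 mm²); Combining (union): the regions partially overlap — summed areas 300.30 mm² minus the doubly-counted overlap 83.95 mm² gives 216.35 mm² — area = 216.35 mm². At z = 12: the cube is present — its section is the full 18×7 rectangle (area 126.00 mm²); the cylinder at (0, 5.5) is not intersected at this z (z outside [7, 11.5]); Subtracting the remaining from the first: none of the subtracted shapes is present at this height, so the 18×7 cube is unchanged — area = 126.00 mm²; the cylinder at (7, 3): section is a regular 12-gon, circumradius r=8 (area = (12/2)·8.000²·sin(360°/12) = 192.00 mm²); Merging all regions: the regions partially overlap — summed areas 318.00 mm² minus the doubly-counted overlap 101.64 mm² gives 216.36 mm² — area = 216.36 mm². Checking containment: the cross-section at z = 12 is a subset of the cross-section at z = 7.75.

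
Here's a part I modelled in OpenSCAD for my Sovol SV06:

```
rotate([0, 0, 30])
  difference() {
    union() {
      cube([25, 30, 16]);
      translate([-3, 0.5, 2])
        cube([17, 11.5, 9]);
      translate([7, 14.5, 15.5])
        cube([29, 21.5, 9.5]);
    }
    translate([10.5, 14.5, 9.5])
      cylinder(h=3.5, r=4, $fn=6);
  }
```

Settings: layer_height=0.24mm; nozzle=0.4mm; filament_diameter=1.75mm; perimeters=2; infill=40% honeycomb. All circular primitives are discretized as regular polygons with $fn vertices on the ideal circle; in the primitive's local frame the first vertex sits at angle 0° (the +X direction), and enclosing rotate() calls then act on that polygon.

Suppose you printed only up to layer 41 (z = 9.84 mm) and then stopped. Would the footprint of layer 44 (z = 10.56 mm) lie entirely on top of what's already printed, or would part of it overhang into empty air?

Compare the two slices. At z = 9.84: the cube is present — its section is the full 25×30 rectangle (area 750.00 mm²); the cube at (-3, 0.5) (footprint 17×11.5) is included at this height (area 195.50 mm²); the cube at (7, 14.5) is absent (z outside [15.5, 25]); Merging all regions: the regions partially overlap — summed areas 945.50 mm² minus the doubly-counted overlap 161.00 mm² gives 784.50 mm² — area = 784.50 mm²; the r=4 cylinder at (10.5, 14.5) contributes a regular 6-gon of circumradius 4 (area = (6/2)·4.000²·sin(360°/6) = 41.57 mm²); Taking the first minus the rest: starting from the result so far (784.50 mm²), the r=4 cylinder at (10.5, 14.5) lies wholly inside it (removes its full 41.57 mm² and its 24.00 mm outline becomes a hole wall) — area = 742.93 mm²; (whole slice rotated 30° about Z — lengths, areas and connectivity unchanged). At z = 10.56: the 25×30 cube contributes its full rectangle (area 750.00 mm²); the cube at (-3, 0.5) (footprint 17×11.5) is included at this height (area 195.50 mm²); the cube at (7, 14.5) is absent (z outside [15.5, 25]); Merging all regions: the regions partially overlap — summed areas 945.50 mm² minus the doubly-counted overlap 161.00 mm² gives 784.50 mm² — area = 784.50 mm²; the r=4 cylinder at (10.5, 14.5) contributes a regular 6-gon of circumradius 4 (area = (6/2)·4.000²·sin(360°/6) = 41.57 mm²); Taking the first minus the rest: starting from the result so far (784.50 mm²), the r=4 cylinder at (10.5, 14.5) lies wholly inside it (removes its full 41.57 mm² and its 24.00 mm outline becomes a hole wall) — area = 742.93 mm²; (rotated 30° about Z; rotation is an isometry so areas/perimeters/island counts are preserved). Checking containment: the cross-section at z = 10.56 is a subset of the cross-section at z = 9.84.

entirely on top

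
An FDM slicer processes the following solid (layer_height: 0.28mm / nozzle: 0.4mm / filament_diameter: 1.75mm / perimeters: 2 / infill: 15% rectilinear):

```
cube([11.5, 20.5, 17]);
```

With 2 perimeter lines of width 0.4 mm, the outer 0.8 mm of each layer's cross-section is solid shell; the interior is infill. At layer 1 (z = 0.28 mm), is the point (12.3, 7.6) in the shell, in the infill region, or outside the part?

outside

At z = 0.28 mm: the cube is present — its section is the full 11.5×20.5 rectangle. Overall, the cross-section is a single solid region. The nearest boundary edge runs (11.50, 0.00)→(11.50, 20.50); distance from the point to it = 0.80 mm. The point is not inside any of the regions above, so it lies outside the cross-section (0.80 mm from the nearest boundary).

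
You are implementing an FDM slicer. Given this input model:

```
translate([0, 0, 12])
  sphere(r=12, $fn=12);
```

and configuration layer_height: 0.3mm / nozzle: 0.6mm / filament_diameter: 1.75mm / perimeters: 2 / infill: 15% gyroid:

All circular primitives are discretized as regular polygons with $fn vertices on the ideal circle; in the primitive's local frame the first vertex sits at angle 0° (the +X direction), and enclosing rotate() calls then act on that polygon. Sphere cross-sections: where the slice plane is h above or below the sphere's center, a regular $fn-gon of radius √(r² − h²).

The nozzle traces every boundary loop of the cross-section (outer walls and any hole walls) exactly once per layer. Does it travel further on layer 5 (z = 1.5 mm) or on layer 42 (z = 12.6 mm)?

layer 42 (z = 12.6 mm)

Layer 5 (z = 1.5): the sphere: section is a regular 12-gon, circumradius = √(r²−h²) = √(12²−10.5²) = 5.809 (perimeter = 2·12·5.809·sin(180°/12) = 36.09 mm). So its perimeter = 36.09 mm. Layer 42 (z = 12.6): the r=12 sphere contributes a regular 12-gon of circumradius √(12²−0.6²) = 11.985 (perimeter = 2·12·11.985·sin(180°/12) = 74.45 mm). So its perimeter = 74.45 mm. Layer 42 is larger (74.45 vs 36.09 mm).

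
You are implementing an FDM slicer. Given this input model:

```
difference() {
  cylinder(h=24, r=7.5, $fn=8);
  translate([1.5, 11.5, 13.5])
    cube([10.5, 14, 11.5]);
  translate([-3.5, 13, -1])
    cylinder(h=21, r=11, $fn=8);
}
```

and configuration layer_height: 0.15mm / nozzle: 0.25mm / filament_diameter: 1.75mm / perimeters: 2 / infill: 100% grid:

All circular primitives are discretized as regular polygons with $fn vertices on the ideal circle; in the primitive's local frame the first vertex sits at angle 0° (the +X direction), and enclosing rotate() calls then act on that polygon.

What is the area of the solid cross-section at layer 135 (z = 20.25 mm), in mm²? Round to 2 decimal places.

At z = 20.25 mm: the r=7.5 cylinder gives a regular 8-gon of circumradius 7.5 (constant along its height) (area = (8/2)·7.500²·sin(360°/8) = 159.10 mm²); the cube at (1.5, 11.5) is present — its section is the full 10.5×14 rectangle (area 147.00 mm²); the cylinder at (-3.5, 13) is absent (z outside [-1, 20]); Taking the first minus the rest: starting from the r=7.5 cylinder (159.10 mm²), the 10.5×14 cube at (1.5, 11.5) misses the remaining region (no effect) — area = 159.10 mm². Overall, the cross-section is a single solid region. Net area = 159.10 mm².

159.10 mm²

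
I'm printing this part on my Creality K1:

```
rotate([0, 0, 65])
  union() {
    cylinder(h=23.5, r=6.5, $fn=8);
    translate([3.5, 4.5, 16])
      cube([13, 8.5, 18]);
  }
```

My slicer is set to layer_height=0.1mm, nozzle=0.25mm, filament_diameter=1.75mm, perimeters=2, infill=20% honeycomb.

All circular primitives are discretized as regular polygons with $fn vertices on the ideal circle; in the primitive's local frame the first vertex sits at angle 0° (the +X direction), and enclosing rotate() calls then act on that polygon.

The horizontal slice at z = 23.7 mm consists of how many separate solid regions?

At z = 23.7 mm: the cylinder is absent (z outside [0, 23.5]); the cube at (3.5, 4.5) (footprint 13×8.5) is included at this height; Merging all regions: only the 13×8.5 cube at (3.5, 4.5) is present, so the union is just that shape — 1 connected region; (whole slice rotated 65° about Z — lengths, areas and connectivity unchanged). The result has 1 disconnected region.

1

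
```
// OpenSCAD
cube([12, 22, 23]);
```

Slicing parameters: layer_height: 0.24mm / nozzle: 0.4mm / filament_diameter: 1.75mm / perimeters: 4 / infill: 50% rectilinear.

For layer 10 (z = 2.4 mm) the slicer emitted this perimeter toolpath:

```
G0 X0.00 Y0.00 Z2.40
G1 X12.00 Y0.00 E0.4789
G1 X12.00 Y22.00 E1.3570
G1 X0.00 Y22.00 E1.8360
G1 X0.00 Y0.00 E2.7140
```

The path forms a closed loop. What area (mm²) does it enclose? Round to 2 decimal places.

Apply the shoelace formula to the sequence of (X, Y) vertices; enclosed area = 264.00 mm².

264.00 mm²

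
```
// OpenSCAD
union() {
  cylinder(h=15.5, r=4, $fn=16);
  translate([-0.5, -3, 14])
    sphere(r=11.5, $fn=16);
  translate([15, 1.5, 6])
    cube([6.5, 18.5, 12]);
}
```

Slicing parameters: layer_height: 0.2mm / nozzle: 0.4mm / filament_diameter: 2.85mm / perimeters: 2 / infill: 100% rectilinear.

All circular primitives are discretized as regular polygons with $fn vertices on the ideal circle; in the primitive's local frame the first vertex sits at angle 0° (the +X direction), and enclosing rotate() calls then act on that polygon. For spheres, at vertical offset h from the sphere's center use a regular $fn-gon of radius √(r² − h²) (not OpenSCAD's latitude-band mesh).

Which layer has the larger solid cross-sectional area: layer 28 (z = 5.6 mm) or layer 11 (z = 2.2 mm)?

layer 28 (z = 5.6 mm)

Layer 28 (z = 5.6): the r=4 cylinder contributes a regular 16-gon of circumradius 4 (area = (16/2)·4.000²·sin(360°/16) = 48.98 mm²); the r=11.5 sphere at (-0.5, -3) contributes a regular 16-gon of circumradius √(11.5²−8.4²) = 7.854 (area = (16/2)·7.854²·sin(360°/16) = 188.86 mm²); the cube at (15, 1.5) is not intersected at this z (z outside [6, 18]); Combining (union): the r=4 cylinder lies entirely inside the r=11.5 sphere at (-0.5, -3), so the union is just the r=11.5 sphere at (-0.5, -3) — area = 188.86 mm². So its area = 188.86 mm². Layer 11 (z = 2.2): the r=4 cylinder gives a regular 16-gon of circumradius 4 (constant along its height) (area = (16/2)·4.000²·sin(360°/16) = 48.98 mm²); the sphere at (-0.5, -3) is not intersected at this z (|z−center|=11.800 > r=11.5); the cube at (15, 1.5) does not reach this height (z outside [6, 18]); Merging all regions: only the r=4 cylinder is present, so the union is just that shape — area = 48.98 mm². So its area = 48.98 mm². Layer 28 is larger (188.86 vs 48.98 mm²).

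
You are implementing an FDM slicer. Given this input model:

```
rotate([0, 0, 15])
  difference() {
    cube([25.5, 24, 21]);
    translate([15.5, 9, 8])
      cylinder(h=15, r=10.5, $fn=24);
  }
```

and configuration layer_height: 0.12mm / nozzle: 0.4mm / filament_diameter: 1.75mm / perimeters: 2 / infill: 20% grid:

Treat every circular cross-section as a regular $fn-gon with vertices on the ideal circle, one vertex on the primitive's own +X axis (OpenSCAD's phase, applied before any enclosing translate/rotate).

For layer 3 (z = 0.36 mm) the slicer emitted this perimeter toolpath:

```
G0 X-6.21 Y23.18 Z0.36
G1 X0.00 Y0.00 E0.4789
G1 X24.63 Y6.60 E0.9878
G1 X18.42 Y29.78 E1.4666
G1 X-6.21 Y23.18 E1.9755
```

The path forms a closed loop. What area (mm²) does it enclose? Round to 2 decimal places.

Apply the shoelace formula to the sequence of (X, Y) vertices; enclosed area = 611.91 mm².

611.91 mm²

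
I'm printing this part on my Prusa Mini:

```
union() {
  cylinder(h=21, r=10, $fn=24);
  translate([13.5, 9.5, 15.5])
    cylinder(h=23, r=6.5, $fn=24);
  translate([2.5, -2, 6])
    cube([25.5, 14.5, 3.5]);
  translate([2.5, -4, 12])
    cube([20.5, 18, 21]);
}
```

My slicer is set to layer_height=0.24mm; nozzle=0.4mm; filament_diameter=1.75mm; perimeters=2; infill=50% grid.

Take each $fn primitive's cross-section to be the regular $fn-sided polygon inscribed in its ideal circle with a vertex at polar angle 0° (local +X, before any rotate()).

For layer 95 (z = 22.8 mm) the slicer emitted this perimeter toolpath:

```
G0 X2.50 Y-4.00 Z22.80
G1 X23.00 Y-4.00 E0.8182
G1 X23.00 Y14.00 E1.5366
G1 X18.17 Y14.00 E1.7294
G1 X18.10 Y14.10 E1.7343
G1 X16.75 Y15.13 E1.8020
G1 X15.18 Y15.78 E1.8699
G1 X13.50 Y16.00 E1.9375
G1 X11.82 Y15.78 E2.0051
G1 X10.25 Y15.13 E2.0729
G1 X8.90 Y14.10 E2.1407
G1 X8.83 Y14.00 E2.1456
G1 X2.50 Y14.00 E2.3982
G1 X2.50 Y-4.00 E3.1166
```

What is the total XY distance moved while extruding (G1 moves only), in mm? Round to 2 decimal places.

Sum the Euclidean lengths of each G1 segment: total = 78.09 mm.

78.09 mm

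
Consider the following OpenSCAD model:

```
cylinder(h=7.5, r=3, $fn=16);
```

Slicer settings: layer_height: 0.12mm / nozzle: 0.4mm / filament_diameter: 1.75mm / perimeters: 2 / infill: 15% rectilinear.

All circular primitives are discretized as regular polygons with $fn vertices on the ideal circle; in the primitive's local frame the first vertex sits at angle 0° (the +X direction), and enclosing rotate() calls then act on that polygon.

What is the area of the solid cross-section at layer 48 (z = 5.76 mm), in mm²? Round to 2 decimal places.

27.55 mm²

At z = 5.76 mm: the r=3 cylinder gives a regular 16-gon of circumradius 3 (constant along its height) (area = (16/2)·3.000²·sin(360°/16) = 27.55 mm²). Overall, the cross-section is a single solid region. Net area = 27.55 mm².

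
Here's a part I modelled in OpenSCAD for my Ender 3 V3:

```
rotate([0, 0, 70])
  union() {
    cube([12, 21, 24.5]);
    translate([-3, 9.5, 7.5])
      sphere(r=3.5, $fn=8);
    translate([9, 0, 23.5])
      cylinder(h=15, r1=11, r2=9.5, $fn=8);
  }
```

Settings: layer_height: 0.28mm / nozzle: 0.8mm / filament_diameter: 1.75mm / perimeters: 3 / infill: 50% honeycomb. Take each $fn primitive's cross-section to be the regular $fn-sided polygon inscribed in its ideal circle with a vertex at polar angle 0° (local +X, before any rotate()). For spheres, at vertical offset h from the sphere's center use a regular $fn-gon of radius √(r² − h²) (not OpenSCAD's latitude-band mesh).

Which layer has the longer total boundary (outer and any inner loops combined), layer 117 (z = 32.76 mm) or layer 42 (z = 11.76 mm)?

layer 42 (z = 11.76 mm)

Layer 117 (z = 32.76): the cube is not intersected at this z (z outside [0, 24.5]); the sphere at (-3, 9.5) does not reach this height (|z−center|=25.260 > r=3.5); the cone at (9, 0) contributes a regular 8-gon of circumradius 10.074 (interpolated between r1=11 and r2=9.5 at t=0.617) (perimeter = 2·8·10.074·sin(180°/8) = 61.68 mm); Taking the union: only the cone at (9, 0) is present, so the union is just that shape — boundary = 61.68 mm; (rotated 70° about Z; rotation is an isometry so areas/perimeters/island counts are preserved). So its perimeter = 61.68 mm. Layer 42 (z = 11.76): the cube (footprint 12×21) is included at this height (perimeter 66.00 mm); the sphere at (-3, 9.5) does not reach this height (|z−center|=4.260 > r=3.5); the cone at (9, 0) is not intersected at this z (z outside [23.5, 38.5]); Merging all regions: only the 12×21 cube is present, so the union is just that shape — boundary = 66.00 mm; (whole slice rotated 70° about Z — lengths, areas and connectivity unchanged). So its perimeter = 66.00 mm. Layer 42 is larger (66.00 vs 61.68 mm).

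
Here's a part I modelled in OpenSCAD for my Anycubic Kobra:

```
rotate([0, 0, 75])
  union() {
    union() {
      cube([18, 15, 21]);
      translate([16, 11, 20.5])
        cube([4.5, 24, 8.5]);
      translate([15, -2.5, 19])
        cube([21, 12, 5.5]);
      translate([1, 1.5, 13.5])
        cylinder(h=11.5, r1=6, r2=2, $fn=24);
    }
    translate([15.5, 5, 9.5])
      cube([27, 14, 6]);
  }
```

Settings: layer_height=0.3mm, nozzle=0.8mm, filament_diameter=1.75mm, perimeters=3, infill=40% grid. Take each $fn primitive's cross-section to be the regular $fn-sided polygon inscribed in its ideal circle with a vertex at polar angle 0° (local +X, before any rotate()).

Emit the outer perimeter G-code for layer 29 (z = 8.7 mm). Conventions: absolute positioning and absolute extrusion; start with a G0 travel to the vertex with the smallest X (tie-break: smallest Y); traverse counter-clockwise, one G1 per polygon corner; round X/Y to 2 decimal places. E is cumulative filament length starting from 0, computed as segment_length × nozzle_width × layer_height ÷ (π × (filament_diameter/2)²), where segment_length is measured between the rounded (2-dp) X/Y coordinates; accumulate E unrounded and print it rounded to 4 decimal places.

G0 X-14.49 Y3.88 Z8.70
G1 X0.00 Y0.00 E1.4968
G1 X4.66 Y17.39 E3.2932
G1 X-9.83 Y21.27 E4.7899
G1 X-14.49 Y3.88 E6.5863

At z = 8.7 mm: the cube is present — its section is the full 18×15 rectangle; the cube at (16, 11) is not intersected at this z (z outside [20.5, 29]); the cube at (15, -2.5) is not intersected at this z (z outside [19, 24.5]); the cone at (1, 1.5) is absent (z outside [13.5, 25]); Combining (union): only the 18×15 cube is present, so the union is just that shape — 1 connected region; the cube at (15.5, 5) does not reach this height (z outside [9.5, 15.5]); Merging all regions: only that combined region is present, so the union is just that shape — 1 connected region; (rotated 75° about Z; rotation is an isometry so areas/perimeters/island counts are preserved). The outline is a single polygon with 4 vertices. Extrusion per mm of travel: 0.8 × 0.3 / (π × 0.875²) = 0.099780. Accumulating E over each segment gives final E = 6.5863.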